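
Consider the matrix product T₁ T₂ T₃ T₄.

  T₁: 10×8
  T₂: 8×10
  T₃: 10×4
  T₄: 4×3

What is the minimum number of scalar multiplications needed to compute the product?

Adjacent pairs: T₁T₂ = 10·8·10 = 800; T₂T₃ = 8·10·4 = 320; T₃T₄ = 10·4·3 = 120.
Length 3: T₁..T₃: k=1: 0+320+10·8·4=640; k=2: 800+0+10·10·4=1200 → min 640 | T₂..T₄: k=2: 0+120+8·10·3=360; k=3: 320+0+8·4·3=416 → min 360.
Length 4: T₁..T₄: k=1: 0+360+10·8·3=600; k=2: 800+120+10·10·3=1220; k=3: 640+0+10·4·3=760 → min 600.
Optimal order: (T₁ (T₂ (T₃ T₄))) with cost 600.

600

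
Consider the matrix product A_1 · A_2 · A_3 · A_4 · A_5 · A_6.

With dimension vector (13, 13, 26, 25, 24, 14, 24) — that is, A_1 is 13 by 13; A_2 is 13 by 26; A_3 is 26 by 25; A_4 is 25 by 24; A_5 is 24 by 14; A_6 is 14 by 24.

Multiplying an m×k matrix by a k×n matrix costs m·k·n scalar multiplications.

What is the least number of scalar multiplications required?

Adjacent pairs: A_1A_2 = 13·13·26 = 4394; A_2A_3 = 13·26·25 = 8450; A_3A_4 = 26·25·24 = 15600; A_4A_5 = 25·24·14 = 8400; A_5A_6 = 24·14·24 = 8064.
Length 3: A_1..A_3: k=1: 0+8450+13·13·25=12675; k=2: 4394+0+13·26·25=12844 → min 12675 | A_2..A_4: k=2: 0+15600+13·26·24=23712; k=3: 8450+0+13·25·24=16250 → min 16250 | A_3..A_5: k=3: 0+8400+26·25·14=17500; k=4: 15600+0+26·24·14=24336 → min 17500 | A_4..A_6: k=4: 0+8064+25·24·24=22464; k=5: 8400+0+25·14·24=16800 → min 16800.
Length 4: A_1..A_4: k=1: 0+16250+13·13·24=20306; k=2: 4394+15600+13·26·24=28106; k=3: 12675+0+13·25·24=20475 → min 20306 | A_2..A_5: k=2: 0+17500+13·26·14=22232; k=3: 8450+8400+13·25·14=21400; k=4: 16250+0+13·24·14=20618 → min 20618 | A_3..A_6: k=3: 0+16800+26·25·24=32400; k=4: 15600+8064+26·24·24=38640; k=5: 17500+0+26·14·24=26236 → min 26236.
Length 5: A_1..A_5: k=1: 0+20618+13·13·14=22984; k=2: 4394+17500+13·26·14=26626; k=3: 12675+8400+13·25·14=25625; k=4: 20306+0+13·24·14=24674 → min 22984 | A_2..A_6: k=2: 0+26236+13·26·24=34348; k=3: 8450+16800+13·25·24=33050; k=4: 16250+8064+13·24·24=31802; k=5: 20618+0+13·14·24=24986 → min 24986.
Length 6: A_1..A_6: k=1: 0+24986+13·13·24=29042; k=2: 4394+26236+13·26·24=38742; k=3: 12675+16800+13·25·24=37275; k=4: 20306+8064+13·24·24=35858; k=5: 22984+0+13·14·24=27352 → min 27352.
Optimal order: ((A_1 · (((A_2 · A_3) · A_4) · A_5)) · A_6) with cost 27352.

27352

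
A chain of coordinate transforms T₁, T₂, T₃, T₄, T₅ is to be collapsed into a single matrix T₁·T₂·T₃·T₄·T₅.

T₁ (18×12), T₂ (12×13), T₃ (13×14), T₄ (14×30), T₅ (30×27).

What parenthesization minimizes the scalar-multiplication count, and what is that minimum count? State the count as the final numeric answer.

Adjacent pairs: T₁T₂ = 18·12·13 = 2808; T₂T₃ = 12·13·14 = 2184; T₃T₄ = 13·14·30 = 5460; T₄T₅ = 14·30·27 = 11340.
Length 3: T₁..T₃: k=1: 0+2184+18·12·14=5208; k=2: 2808+0+18·13·14=6084 → min 5208 | T₂..T₄: k=2: 0+5460+12·13·30=10140; k=3: 2184+0+12·14·30=7224 → min 7224 | T₃..T₅: k=3: 0+11340+13·14·27=16254; k=4: 5460+0+13·30·27=15990 → min 15990.
Length 4: T₁..T₄: k=1: 0+7224+18·12·30=13704; k=2: 2808+5460+18·13·30=15288; k=3: 5208+0+18·14·30=12768 → min 12768 | T₂..T₅: k=2: 0+15990+12·13·27=20202; k=3: 2184+11340+12·14·27=18060; k=4: 7224+0+12·30·27=16944 → min 16944.
Length 5: T₁..T₅: k=1: 0+16944+18·12·27=22776; k=2: 2808+15990+18·13·27=25116; k=3: 5208+11340+18·14·27=23352; k=4: 12768+0+18·30·27=27348 → min 22776.
Optimal parenthesization: (T₁·(((T₂·T₃)·T₄)·T₅)) with cost 22776.

22776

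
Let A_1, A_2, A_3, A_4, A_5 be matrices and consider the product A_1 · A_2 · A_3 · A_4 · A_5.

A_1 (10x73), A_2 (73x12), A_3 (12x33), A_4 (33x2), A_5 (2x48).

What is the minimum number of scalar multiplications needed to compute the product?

Adjacent pairs: A_1A_2 = 10·73·12 = 8760; A_2A_3 = 73·12·33 = 28908; A_3A_4 = 12·33·2 = 792; A_4A_5 = 33·2·48 = 3168.
Length 3: A_1..A_3: k=1: 0+28908+10·73·33=52998; k=2: 8760+0+10·12·33=12720 → min 12720 | A_2..A_4: k=2: 0+792+73·12·2=2544; k=3: 28908+0+73·33·2=33726 → min 2544 | A_3..A_5: k=3: 0+3168+12·33·48=22176; k=4: 792+0+12·2·48=1944 → min 1944.
Length 4: A_1..A_4: k=1: 0+2544+10·73·2=4004; k=2: 8760+792+10·12·2=9792; k=3: 12720+0+10·33·2=13380 → min 4004 | A_2..A_5: k=2: 0+1944+73·12·48=43992; k=3: 28908+3168+73·33·48=147708; k=4: 2544+0+73·2·48=9552 → min 9552.
Length 5: A_1..A_5: k=1: 0+9552+10·73·48=44592; k=2: 8760+1944+10·12·48=16464; k=3: 12720+3168+10·33·48=31728; k=4: 4004+0+10·2·48=4964 → min 4964.
Optimal order: ((A_1 · (A_2 · (A_3 · A_4))) · A_5) with cost 4964.

4964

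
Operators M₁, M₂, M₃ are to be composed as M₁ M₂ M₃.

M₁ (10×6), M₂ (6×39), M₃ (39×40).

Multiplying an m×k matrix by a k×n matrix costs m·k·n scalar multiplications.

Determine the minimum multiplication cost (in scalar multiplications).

Order (M₁ (M₂ M₃)): (M₂ M₃): 6×39 by 39×40 → 6×40, cost 6·39·40 = 9360; (M₁ (M₂ M₃)): 10×6 by 6×40 → 10×40, cost 10·6·40 = 2400; cumulative 11760. Total 11760.
Order ((M₁ M₂) M₃): (M₁ M₂): 10×6 by 6×39 → 10×39, cost 10·6·39 = 2340; ((M₁ M₂) M₃): 10×39 by 39×40 → 10×40, cost 10·39·40 = 15600; cumulative 17940. Total 17940.
Minimum: 11760.

11760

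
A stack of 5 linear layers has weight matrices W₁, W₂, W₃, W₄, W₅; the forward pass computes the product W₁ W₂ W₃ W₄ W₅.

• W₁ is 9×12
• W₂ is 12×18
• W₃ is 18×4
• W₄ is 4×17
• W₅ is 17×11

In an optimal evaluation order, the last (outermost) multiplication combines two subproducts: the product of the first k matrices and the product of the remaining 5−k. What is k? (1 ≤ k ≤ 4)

3

Adjacent pairs: W₁W₂ = 9·12·18 = 1944; W₂W₃ = 12·18·4 = 864; W₃W₄ = 18·4·17 = 1224; W₄W₅ = 4·17·11 = 748.
Length 3: W₁..W₃: k=1: 0+864+9·12·4=1296; k=2: 1944+0+9·18·4=2592 → min 1296 | W₂..W₄: k=2: 0+1224+12·18·17=4896; k=3: 864+0+12·4·17=1680 → min 1680 | W₃..W₅: k=3: 0+748+18·4·11=1540; k=4: 1224+0+18·17·11=4590 → min 1540.
Length 4: W₁..W₄: k=1: 0+1680+9·12·17=3516; k=2: 1944+1224+9·18·17=5922; k=3: 1296+0+9·4·17=1908 → min 1908 | W₂..W₅: k=2: 0+1540+12·18·11=3916; k=3: 864+748+12·4·11=2140; k=4: 1680+0+12·17·11=3924 → min 2140.
Top-level splits: k=1: (W₁..W₁)·(W₂..W₅) → 0+2140+9·12·11 = 3328; k=2: (W₁..W₂)·(W₃..W₅) → 1944+1540+9·18·11 = 5266; k=3: (W₁..W₃)·(W₄..W₅) → 1296+748+9·4·11 = 2440; k=4: (W₁..W₄)·(W₅..W₅) → 1908+0+9·17·11 = 3591.
Best split is after W₃, i.e. k = 3.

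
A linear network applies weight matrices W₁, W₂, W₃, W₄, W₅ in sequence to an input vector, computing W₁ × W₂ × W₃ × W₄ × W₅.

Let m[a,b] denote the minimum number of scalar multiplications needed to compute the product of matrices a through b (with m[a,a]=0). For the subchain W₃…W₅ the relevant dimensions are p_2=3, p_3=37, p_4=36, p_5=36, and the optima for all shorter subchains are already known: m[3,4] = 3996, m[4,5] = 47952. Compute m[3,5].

m[3,5] = min over k∈[3,4] of m[3,k]+m[k+1,5]+p_{2}·p_k·p_{5}.
k=3: 0 + 47952 + 3·37·36 = 51948; k=4: 3996 + 0 + 3·36·36 = 7884.
Minimum: 7884 at k=4.

7884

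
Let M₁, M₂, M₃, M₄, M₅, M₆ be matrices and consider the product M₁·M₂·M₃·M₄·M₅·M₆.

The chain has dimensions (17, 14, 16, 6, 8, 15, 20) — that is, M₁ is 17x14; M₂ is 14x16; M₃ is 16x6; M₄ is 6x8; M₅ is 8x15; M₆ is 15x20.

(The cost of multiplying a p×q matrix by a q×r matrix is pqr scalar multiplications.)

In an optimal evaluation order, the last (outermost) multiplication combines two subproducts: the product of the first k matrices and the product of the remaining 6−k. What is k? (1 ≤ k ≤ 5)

Adjacent pairs: M₁M₂ = 17·14·16 = 3808; M₂M₃ = 14·16·6 = 1344; M₃M₄ = 16·6·8 = 768; M₄M₅ = 6·8·15 = 720; M₅M₆ = 8·15·20 = 2400.
Length 3: M₁..M₃: k=1: 0+1344+17·14·6=2772; k=2: 3808+0+17·16·6=5440 → min 2772 | M₂..M₄: k=2: 0+768+14·16·8=2560; k=3: 1344+0+14·6·8=2016 → min 2016 | M₃..M₅: k=3: 0+720+16·6·15=2160; k=4: 768+0+16·8·15=2688 → min 2160 | M₄..M₆: k=4: 0+2400+6·8·20=3360; k=5: 720+0+6·15·20=2520 → min 2520.
Length 4: M₁..M₄: k=1: 0+2016+17·14·8=3920; k=2: 3808+768+17·16·8=6752; k=3: 2772+0+17·6·8=3588 → min 3588 | M₂..M₅: k=2: 0+2160+14·16·15=5520; k=3: 1344+720+14·6·15=3324; k=4: 2016+0+14·8·15=3696 → min 3324 | M₃..M₆: k=3: 0+2520+16·6·20=4440; k=4: 768+2400+16·8·20=5728; k=5: 2160+0+16·15·20=6960 → min 4440.
Length 5: M₁..M₅: k=1: 0+3324+17·14·15=6894; k=2: 3808+2160+17·16·15=10048; k=3: 2772+720+17·6·15=5022; k=4: 3588+0+17·8·15=5628 → min 5022 | M₂..M₆: k=2: 0+4440+14·16·20=8920; k=3: 1344+2520+14·6·20=5544; k=4: 2016+2400+14·8·20=6656; k=5: 3324+0+14·15·20=7524 → min 5544.
Top-level splits: k=1: (M₁..M₁)·(M₂..M₆) → 0+5544+17·14·20 = 10304; k=2: (M₁..M₂)·(M₃..M₆) → 3808+4440+17·16·20 = 13688; k=3: (M₁..M₃)·(M₄..M₆) → 2772+2520+17·6·20 = 7332; k=4: (M₁..M₄)·(M₅..M₆) → 3588+2400+17·8·20 = 8708; k=5: (M₁..M₅)·(M₆..M₆) → 5022+0+17·15·20 = 10122.
Best split is after M₃, i.e. k = 3.

3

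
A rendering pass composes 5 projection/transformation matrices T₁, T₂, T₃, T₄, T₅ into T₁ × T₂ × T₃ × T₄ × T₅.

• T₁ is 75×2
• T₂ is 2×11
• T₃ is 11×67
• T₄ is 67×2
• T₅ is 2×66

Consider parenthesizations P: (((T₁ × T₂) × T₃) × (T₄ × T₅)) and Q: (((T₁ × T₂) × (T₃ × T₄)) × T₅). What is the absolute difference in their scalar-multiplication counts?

Order P = (((T₁ × T₂) × T₃) × (T₄ × T₅)): (T₁ × T₂): 75×2 by 2×11 → 75×11, cost 75·2·11 = 1650; ((T₁ × T₂) × T₃): 75×11 by 11×67 → 75×67, cost 75·11·67 = 55275; cumulative 56925; (T₄ × T₅): 67×2 by 2×66 → 67×66, cost 67·2·66 = 8844; (((T₁ × T₂) × T₃) × (T₄ × T₅)): 75×67 by 67×66 → 75×66, cost 75·67·66 = 331650; cumulative 397419. Total 397419.
Order Q = (((T₁ × T₂) × (T₃ × T₄)) × T₅): (T₁ × T₂): 75×2 by 2×11 → 75×11, cost 75·2·11 = 1650; (T₃ × T₄): 11×67 by 67×2 → 11×2, cost 11·67·2 = 1474; ((T₁ × T₂) × (T₃ × T₄)): 75×11 by 11×2 → 75×2, cost 75·11·2 = 1650; cumulative 4774; (((T₁ × T₂) × (T₃ × T₄)) × T₅): 75×2 by 2×66 → 75×66, cost 75·2·66 = 9900; cumulative 14674. Total 14674.
Difference: |397419 − 14674| = 382745.

382745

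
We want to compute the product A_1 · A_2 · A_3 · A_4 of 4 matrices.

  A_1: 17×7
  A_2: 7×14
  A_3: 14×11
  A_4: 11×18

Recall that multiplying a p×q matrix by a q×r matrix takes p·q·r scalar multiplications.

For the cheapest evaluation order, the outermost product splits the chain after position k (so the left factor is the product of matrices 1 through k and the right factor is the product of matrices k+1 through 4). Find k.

1

Adjacent pairs: A_1A_2 = 17·7·14 = 1666; A_2A_3 = 7·14·11 = 1078; A_3A_4 = 14·11·18 = 2772.
Length 3: A_1..A_3: k=1: 0+1078+17·7·11=2387; k=2: 1666+0+17·14·11=4284 → min 2387 | A_2..A_4: k=2: 0+2772+7·14·18=4536; k=3: 1078+0+7·11·18=2464 → min 2464.
Top-level splits: k=1: (A_1..A_1)·(A_2..A_4) → 0+2464+17·7·18 = 4606; k=2: (A_1..A_2)·(A_3..A_4) → 1666+2772+17·14·18 = 8722; k=3: (A_1..A_3)·(A_4..A_4) → 2387+0+17·11·18 = 5753.
Best split is after A_1, i.e. k = 1.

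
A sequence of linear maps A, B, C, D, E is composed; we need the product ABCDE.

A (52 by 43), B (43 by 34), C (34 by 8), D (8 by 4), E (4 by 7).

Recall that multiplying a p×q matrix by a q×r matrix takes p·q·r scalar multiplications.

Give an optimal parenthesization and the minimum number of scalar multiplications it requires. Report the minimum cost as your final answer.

Adjacent pairs: AB = 52·43·34 = 76024; BC = 43·34·8 = 11696; CD = 34·8·4 = 1088; DE = 8·4·7 = 224.
Length 3: A..C: k=1: 0+11696+52·43·8=29584; k=2: 76024+0+52·34·8=90168 → min 29584 | B..D: k=2: 0+1088+43·34·4=6936; k=3: 11696+0+43·8·4=13072 → min 6936 | C..E: k=3: 0+224+34·8·7=2128; k=4: 1088+0+34·4·7=2040 → min 2040.
Length 4: A..D: k=1: 0+6936+52·43·4=15880; k=2: 76024+1088+52·34·4=84184; k=3: 29584+0+52·8·4=31248 → min 15880 | B..E: k=2: 0+2040+43·34·7=12274; k=3: 11696+224+43·8·7=14328; k=4: 6936+0+43·4·7=8140 → min 8140.
Length 5: A..E: k=1: 0+8140+52·43·7=23792; k=2: 76024+2040+52·34·7=90440; k=3: 29584+224+52·8·7=32720; k=4: 15880+0+52·4·7=17336 → min 17336.
Optimal parenthesization: ((A(B(CD)))E) with cost 17336.

17336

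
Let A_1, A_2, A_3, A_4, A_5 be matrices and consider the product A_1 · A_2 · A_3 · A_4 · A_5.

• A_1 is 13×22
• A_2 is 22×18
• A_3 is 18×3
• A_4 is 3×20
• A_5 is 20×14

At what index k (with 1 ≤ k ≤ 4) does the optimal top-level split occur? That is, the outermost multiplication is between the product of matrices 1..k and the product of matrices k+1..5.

3

Adjacent pairs: A_1A_2 = 13·22·18 = 5148; A_2A_3 = 22·18·3 = 1188; A_3A_4 = 18·3·20 = 1080; A_4A_5 = 3·20·14 = 840.
Length 3: A_1..A_3: k=1: 0+1188+13·22·3=2046; k=2: 5148+0+13·18·3=5850 → min 2046 | A_2..A_4: k=2: 0+1080+22·18·20=9000; k=3: 1188+0+22·3·20=2508 → min 2508 | A_3..A_5: k=3: 0+840+18·3·14=1596; k=4: 1080+0+18·20·14=6120 → min 1596.
Length 4: A_1..A_4: k=1: 0+2508+13·22·20=8228; k=2: 5148+1080+13·18·20=10908; k=3: 2046+0+13·3·20=2826 → min 2826 | A_2..A_5: k=2: 0+1596+22·18·14=7140; k=3: 1188+840+22·3·14=2952; k=4: 2508+0+22·20·14=8668 → min 2952.
Top-level splits: k=1: (A_1..A_1)·(A_2..A_5) → 0+2952+13·22·14 = 6956; k=2: (A_1..A_2)·(A_3..A_5) → 5148+1596+13·18·14 = 10020; k=3: (A_1..A_3)·(A_4..A_5) → 2046+840+13·3·14 = 3432; k=4: (A_1..A_4)·(A_5..A_5) → 2826+0+13·20·14 = 6466.
Best split is after A_3, i.e. k = 3.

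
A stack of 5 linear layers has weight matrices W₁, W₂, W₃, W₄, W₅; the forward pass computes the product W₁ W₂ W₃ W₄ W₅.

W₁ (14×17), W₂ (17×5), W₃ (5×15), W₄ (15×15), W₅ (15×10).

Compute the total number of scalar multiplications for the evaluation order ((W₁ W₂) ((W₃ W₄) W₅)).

3765

(W₁ W₂): 14×17 by 17×5 → 14×5, cost 14·17·5 = 1190
(W₃ W₄): 5×15 by 15×15 → 5×15, cost 5·15·15 = 1125
((W₃ W₄) W₅): 5×15 by 15×10 → 5×10, cost 5·15·10 = 750; cumulative 1875
((W₁ W₂) ((W₃ W₄) W₅)): 14×5 by 5×10 → 14×10, cost 14·5·10 = 700; cumulative 3765
Total: 3765 scalar multiplications.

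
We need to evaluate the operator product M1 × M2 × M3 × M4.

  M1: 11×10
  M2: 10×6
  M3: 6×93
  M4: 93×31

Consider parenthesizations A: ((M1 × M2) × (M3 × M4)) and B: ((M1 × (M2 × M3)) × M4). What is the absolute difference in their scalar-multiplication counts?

Order A = ((M1 × M2) × (M3 × M4)): (M1 × M2): 11×10 by 10×6 → 11×6, cost 11·10·6 = 660; (M3 × M4): 6×93 by 93×31 → 6×31, cost 6·93·31 = 17298; ((M1 × M2) × (M3 × M4)): 11×6 by 6×31 → 11×31, cost 11·6·31 = 2046; cumulative 20004. Total 20004.
Order B = ((M1 × (M2 × M3)) × M4): (M2 × M3): 10×6 by 6×93 → 10×93, cost 10·6·93 = 5580; (M1 × (M2 × M3)): 11×10 by 10×93 → 11×93, cost 11·10·93 = 10230; cumulative 15810; ((M1 × (M2 × M3)) × M4): 11×93 by 93×31 → 11×31, cost 11·93·31 = 31713; cumulative 47523. Total 47523.
Difference: |20004 − 47523| = 27519.

27519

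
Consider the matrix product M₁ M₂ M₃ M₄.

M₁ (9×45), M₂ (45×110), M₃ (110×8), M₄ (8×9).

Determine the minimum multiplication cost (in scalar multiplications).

43488

Adjacent pairs: M₁M₂ = 9·45·110 = 44550; M₂M₃ = 45·110·8 = 39600; M₃M₄ = 110·8·9 = 7920.
Length 3: M₁..M₃: k=1: 0+39600+9·45·8=42840; k=2: 44550+0+9·110·8=52470 → min 42840 | M₂..M₄: k=2: 0+7920+45·110·9=52470; k=3: 39600+0+45·8·9=42840 → min 42840.
Length 4: M₁..M₄: k=1: 0+42840+9·45·9=46485; k=2: 44550+7920+9·110·9=61380; k=3: 42840+0+9·8·9=43488 → min 43488.
Optimal order: ((M₁ (M₂ M₃)) M₄) with cost 43488.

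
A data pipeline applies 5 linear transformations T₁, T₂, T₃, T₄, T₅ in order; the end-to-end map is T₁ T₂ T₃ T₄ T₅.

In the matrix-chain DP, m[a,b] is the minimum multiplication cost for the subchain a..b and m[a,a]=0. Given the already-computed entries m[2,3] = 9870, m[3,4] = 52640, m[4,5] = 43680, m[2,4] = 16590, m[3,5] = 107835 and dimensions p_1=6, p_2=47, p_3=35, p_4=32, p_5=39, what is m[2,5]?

m[2,5] = min over k∈[2,4] of m[2,k]+m[k+1,5]+p_{1}·p_k·p_{5}.
k=2: 0 + 107835 + 6·47·39 = 118833; k=3: 9870 + 43680 + 6·35·39 = 61740; k=4: 16590 + 0 + 6·32·39 = 24078.
Minimum: 24078 at k=4.

24078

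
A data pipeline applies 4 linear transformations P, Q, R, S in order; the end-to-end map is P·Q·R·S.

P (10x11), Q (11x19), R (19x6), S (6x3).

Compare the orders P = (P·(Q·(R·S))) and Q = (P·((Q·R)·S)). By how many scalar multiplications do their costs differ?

Order P = (P·(Q·(R·S))): (R·S): 19×6 by 6×3 → 19×3, cost 19·6·3 = 342; (Q·(R·S)): 11×19 by 19×3 → 11×3, cost 11·19·3 = 627; cumulative 969; (P·(Q·(R·S))): 10×11 by 11×3 → 10×3, cost 10·11·3 = 330; cumulative 1299. Total 1299.
Order Q = (P·((Q·R)·S)): (Q·R): 11×19 by 19×6 → 11×6, cost 11·19·6 = 1254; ((Q·R)·S): 11×6 by 6×3 → 11×3, cost 11·6·3 = 198; cumulative 1452; (P·((Q·R)·S)): 10×11 by 11×3 → 10×3, cost 10·11·3 = 330; cumulative 1782. Total 1782.
Difference: |1299 − 1782| = 483.

483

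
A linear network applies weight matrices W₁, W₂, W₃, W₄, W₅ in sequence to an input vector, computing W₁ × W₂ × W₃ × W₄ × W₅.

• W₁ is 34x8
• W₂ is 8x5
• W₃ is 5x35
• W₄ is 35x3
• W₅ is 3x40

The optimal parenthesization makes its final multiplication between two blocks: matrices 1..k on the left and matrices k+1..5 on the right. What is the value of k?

4

Adjacent pairs: W₁W₂ = 34·8·5 = 1360; W₂W₃ = 8·5·35 = 1400; W₃W₄ = 5·35·3 = 525; W₄W₅ = 35·3·40 = 4200.
Length 3: W₁..W₃: k=1: 0+1400+34·8·35=10920; k=2: 1360+0+34·5·35=7310 → min 7310 | W₂..W₄: k=2: 0+525+8·5·3=645; k=3: 1400+0+8·35·3=2240 → min 645 | W₃..W₅: k=3: 0+4200+5·35·40=11200; k=4: 525+0+5·3·40=1125 → min 1125.
Length 4: W₁..W₄: k=1: 0+645+34·8·3=1461; k=2: 1360+525+34·5·3=2395; k=3: 7310+0+34·35·3=10880 → min 1461 | W₂..W₅: k=2: 0+1125+8·5·40=2725; k=3: 1400+4200+8·35·40=16800; k=4: 645+0+8·3·40=1605 → min 1605.
Top-level splits: k=1: (W₁..W₁)·(W₂..W₅) → 0+1605+34·8·40 = 12485; k=2: (W₁..W₂)·(W₃..W₅) → 1360+1125+34·5·40 = 9285; k=3: (W₁..W₃)·(W₄..W₅) → 7310+4200+34·35·40 = 59110; k=4: (W₁..W₄)·(W₅..W₅) → 1461+0+34·3·40 = 5541.
Best split is after W₄, i.e. k = 4.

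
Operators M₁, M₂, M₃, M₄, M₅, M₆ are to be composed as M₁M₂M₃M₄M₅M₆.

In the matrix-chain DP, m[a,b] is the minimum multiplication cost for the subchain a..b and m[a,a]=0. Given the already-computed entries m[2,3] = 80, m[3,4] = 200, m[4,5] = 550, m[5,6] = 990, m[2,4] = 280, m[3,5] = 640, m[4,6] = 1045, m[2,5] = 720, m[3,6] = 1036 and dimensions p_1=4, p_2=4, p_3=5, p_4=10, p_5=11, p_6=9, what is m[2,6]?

m[2,6] = min over k∈[2,5] of m[2,k]+m[k+1,6]+p_{1}·p_k·p_{6}.
k=2: 0 + 1036 + 4·4·9 = 1180; k=3: 80 + 1045 + 4·5·9 = 1305; k=4: 280 + 990 + 4·10·9 = 1630; k=5: 720 + 0 + 4·11·9 = 1116.
Minimum: 1116 at k=5.

1116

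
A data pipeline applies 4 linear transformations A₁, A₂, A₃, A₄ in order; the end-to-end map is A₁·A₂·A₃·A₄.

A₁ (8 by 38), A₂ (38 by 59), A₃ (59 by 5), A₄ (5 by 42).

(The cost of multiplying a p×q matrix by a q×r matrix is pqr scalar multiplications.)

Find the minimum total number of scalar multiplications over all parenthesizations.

Adjacent pairs: A₁A₂ = 8·38·59 = 17936; A₂A₃ = 38·59·5 = 11210; A₃A₄ = 59·5·42 = 12390.
Length 3: A₁..A₃: k=1: 0+11210+8·38·5=12730; k=2: 17936+0+8·59·5=20296 → min 12730 | A₂..A₄: k=2: 0+12390+38·59·42=106554; k=3: 11210+0+38·5·42=19190 → min 19190.
Length 4: A₁..A₄: k=1: 0+19190+8·38·42=31958; k=2: 17936+12390+8·59·42=50150; k=3: 12730+0+8·5·42=14410 → min 14410.
Optimal order: ((A₁·(A₂·A₃))·A₄) with cost 14410.

14410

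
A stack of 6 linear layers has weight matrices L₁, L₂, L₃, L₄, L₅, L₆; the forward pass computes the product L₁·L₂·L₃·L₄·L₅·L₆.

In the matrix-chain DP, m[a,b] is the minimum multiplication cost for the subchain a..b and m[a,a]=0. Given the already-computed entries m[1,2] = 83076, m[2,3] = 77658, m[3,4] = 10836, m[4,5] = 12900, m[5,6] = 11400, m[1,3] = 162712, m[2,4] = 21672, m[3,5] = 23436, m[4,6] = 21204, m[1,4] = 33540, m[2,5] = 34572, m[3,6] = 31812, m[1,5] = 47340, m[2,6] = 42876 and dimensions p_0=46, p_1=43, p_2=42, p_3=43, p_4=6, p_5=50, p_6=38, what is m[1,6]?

m[1,6] = min over k∈[1,5] of m[1,k]+m[k+1,6]+p_{0}·p_k·p_{6}.
k=1: 0 + 42876 + 46·43·38 = 118040; k=2: 83076 + 31812 + 46·42·38 = 188304; k=3: 162712 + 21204 + 46·43·38 = 259080; k=4: 33540 + 11400 + 46·6·38 = 55428; k=5: 47340 + 0 + 46·50·38 = 134740.
Minimum: 55428 at k=4.

55428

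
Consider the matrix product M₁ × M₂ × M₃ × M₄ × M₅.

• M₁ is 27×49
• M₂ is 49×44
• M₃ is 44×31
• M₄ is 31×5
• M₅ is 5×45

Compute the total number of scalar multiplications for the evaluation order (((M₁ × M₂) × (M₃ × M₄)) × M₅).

77047

(M₁ × M₂): 27×49 by 49×44 → 27×44, cost 27·49·44 = 58212
(M₃ × M₄): 44×31 by 31×5 → 44×5, cost 44·31·5 = 6820
((M₁ × M₂) × (M₃ × M₄)): 27×44 by 44×5 → 27×5, cost 27·44·5 = 5940; cumulative 70972
(((M₁ × M₂) × (M₃ × M₄)) × M₅): 27×5 by 5×45 → 27×45, cost 27·5·45 = 6075; cumulative 77047
Total: 77047 scalar multiplications.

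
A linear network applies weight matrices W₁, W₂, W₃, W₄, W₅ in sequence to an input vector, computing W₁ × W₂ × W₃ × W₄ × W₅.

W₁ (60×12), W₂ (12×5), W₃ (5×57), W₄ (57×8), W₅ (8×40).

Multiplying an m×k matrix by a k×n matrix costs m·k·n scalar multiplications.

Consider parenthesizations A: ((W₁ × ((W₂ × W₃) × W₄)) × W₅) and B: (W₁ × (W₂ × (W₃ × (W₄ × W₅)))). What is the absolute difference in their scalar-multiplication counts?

Order A = ((W₁ × ((W₂ × W₃) × W₄)) × W₅): (W₂ × W₃): 12×5 by 5×57 → 12×57, cost 12·5·57 = 3420; ((W₂ × W₃) × W₄): 12×57 by 57×8 → 12×8, cost 12·57·8 = 5472; cumulative 8892; (W₁ × ((W₂ × W₃) × W₄)): 60×12 by 12×8 → 60×8, cost 60·12·8 = 5760; cumulative 14652; ((W₁ × ((W₂ × W₃) × W₄)) × W₅): 60×8 by 8×40 → 60×40, cost 60·8·40 = 19200; cumulative 33852. Total 33852.
Order B = (W₁ × (W₂ × (W₃ × (W₄ × W₅)))): (W₄ × W₅): 57×8 by 8×40 → 57×40, cost 57·8·40 = 18240; (W₃ × (W₄ × W₅)): 5×57 by 57×40 → 5×40, cost 5·57·40 = 11400; cumulative 29640; (W₂ × (W₃ × (W₄ × W₅))): 12×5 by 5×40 → 12×40, cost 12·5·40 = 2400; cumulative 32040; (W₁ × (W₂ × (W₃ × (W₄ × W₅)))): 60×12 by 12×40 → 60×40, cost 60·12·40 = 28800; cumulative 60840. Total 60840.
Difference: |33852 − 60840| = 26988.

26988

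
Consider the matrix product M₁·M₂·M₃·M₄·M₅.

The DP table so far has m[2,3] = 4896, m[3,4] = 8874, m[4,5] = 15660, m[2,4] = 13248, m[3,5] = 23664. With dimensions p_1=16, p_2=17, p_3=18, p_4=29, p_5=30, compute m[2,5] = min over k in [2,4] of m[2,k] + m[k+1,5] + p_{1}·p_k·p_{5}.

27168

m[2,5] = min over k∈[2,4] of m[2,k]+m[k+1,5]+p_{1}·p_k·p_{5}.
k=2: 0 + 23664 + 16·17·30 = 31824; k=3: 4896 + 15660 + 16·18·30 = 29196; k=4: 13248 + 0 + 16·29·30 = 27168.
Minimum: 27168 at k=4.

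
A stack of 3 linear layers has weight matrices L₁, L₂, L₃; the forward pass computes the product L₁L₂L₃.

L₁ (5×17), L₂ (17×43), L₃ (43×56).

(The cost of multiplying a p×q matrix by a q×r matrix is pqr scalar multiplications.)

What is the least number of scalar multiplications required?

15695

Order (L₁(L₂L₃)): (L₂L₃): 17×43 by 43×56 → 17×56, cost 17·43·56 = 40936; (L₁(L₂L₃)): 5×17 by 17×56 → 5×56, cost 5·17·56 = 4760; cumulative 45696. Total 45696.
Order ((L₁L₂)L₃): (L₁L₂): 5×17 by 17×43 → 5×43, cost 5·17·43 = 3655; ((L₁L₂)L₃): 5×43 by 43×56 → 5×56, cost 5·43·56 = 12040; cumulative 15695. Total 15695.
Minimum: 15695.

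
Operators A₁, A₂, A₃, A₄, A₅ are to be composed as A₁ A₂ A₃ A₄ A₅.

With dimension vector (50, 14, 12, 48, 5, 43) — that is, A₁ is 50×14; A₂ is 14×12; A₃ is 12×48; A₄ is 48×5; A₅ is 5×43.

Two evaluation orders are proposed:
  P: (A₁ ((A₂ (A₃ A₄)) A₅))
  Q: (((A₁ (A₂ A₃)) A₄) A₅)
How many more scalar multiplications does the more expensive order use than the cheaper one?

27584

Order P = (A₁ ((A₂ (A₃ A₄)) A₅)): (A₃ A₄): 12×48 by 48×5 → 12×5, cost 12·48·5 = 2880; (A₂ (A₃ A₄)): 14×12 by 12×5 → 14×5, cost 14·12·5 = 840; cumulative 3720; ((A₂ (A₃ A₄)) A₅): 14×5 by 5×43 → 14×43, cost 14·5·43 = 3010; cumulative 6730; (A₁ ((A₂ (A₃ A₄)) A₅)): 50×14 by 14×43 → 50×43, cost 50·14·43 = 30100; cumulative 36830. Total 36830.
Order Q = (((A₁ (A₂ A₃)) A₄) A₅): (A₂ A₃): 14×12 by 12×48 → 14×48, cost 14·12·48 = 8064; (A₁ (A₂ A₃)): 50×14 by 14×48 → 50×48, cost 50·14·48 = 33600; cumulative 41664; ((A₁ (A₂ A₃)) A₄): 50×48 by 48×5 → 50×5, cost 50·48·5 = 12000; cumulative 53664; (((A₁ (A₂ A₃)) A₄) A₅): 50×5 by 5×43 → 50×43, cost 50·5·43 = 10750; cumulative 64414. Total 64414.
Difference: |36830 − 64414| = 27584.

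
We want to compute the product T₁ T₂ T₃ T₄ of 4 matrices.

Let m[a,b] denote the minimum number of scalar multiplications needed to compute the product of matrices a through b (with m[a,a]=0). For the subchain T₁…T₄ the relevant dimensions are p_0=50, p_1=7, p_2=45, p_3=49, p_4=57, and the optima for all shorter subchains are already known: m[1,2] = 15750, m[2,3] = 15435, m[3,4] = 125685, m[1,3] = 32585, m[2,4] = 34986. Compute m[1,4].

54936

m[1,4] = min over k∈[1,3] of m[1,k]+m[k+1,4]+p_{0}·p_k·p_{4}.
k=1: 0 + 34986 + 50·7·57 = 54936; k=2: 15750 + 125685 + 50·45·57 = 269685; k=3: 32585 + 0 + 50·49·57 = 172235.
Minimum: 54936 at k=1.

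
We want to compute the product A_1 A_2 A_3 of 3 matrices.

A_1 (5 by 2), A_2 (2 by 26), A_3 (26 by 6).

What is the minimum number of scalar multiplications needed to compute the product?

372

Order (A_1 (A_2 A_3)): (A_2 A_3): 2×26 by 26×6 → 2×6, cost 2·26·6 = 312; (A_1 (A_2 A_3)): 5×2 by 2×6 → 5×6, cost 5·2·6 = 60; cumulative 372. Total 372.
Order ((A_1 A_2) A_3): (A_1 A_2): 5×2 by 2×26 → 5×26, cost 5·2·26 = 260; ((A_1 A_2) A_3): 5×26 by 26×6 → 5×6, cost 5·26·6 = 780; cumulative 1040. Total 1040.
Minimum: 372.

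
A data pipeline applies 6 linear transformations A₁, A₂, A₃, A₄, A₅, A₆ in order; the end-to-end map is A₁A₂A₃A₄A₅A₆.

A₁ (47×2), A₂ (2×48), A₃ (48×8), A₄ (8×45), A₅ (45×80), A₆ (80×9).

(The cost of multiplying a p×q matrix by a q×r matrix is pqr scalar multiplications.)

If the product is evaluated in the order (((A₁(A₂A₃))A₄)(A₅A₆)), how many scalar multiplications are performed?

(A₂A₃): 2×48 by 48×8 → 2×8, cost 2·48·8 = 768
(A₁(A₂A₃)): 47×2 by 2×8 → 47×8, cost 47·2·8 = 752; cumulative 1520
((A₁(A₂A₃))A₄): 47×8 by 8×45 → 47×45, cost 47·8·45 = 16920; cumulative 18440
(A₅A₆): 45×80 by 80×9 → 45×9, cost 45·80·9 = 32400
(((A₁(A₂A₃))A₄)(A₅A₆)): 47×45 by 45×9 → 47×9, cost 47·45·9 = 19035; cumulative 69875
Total: 69875 scalar multiplications.

69875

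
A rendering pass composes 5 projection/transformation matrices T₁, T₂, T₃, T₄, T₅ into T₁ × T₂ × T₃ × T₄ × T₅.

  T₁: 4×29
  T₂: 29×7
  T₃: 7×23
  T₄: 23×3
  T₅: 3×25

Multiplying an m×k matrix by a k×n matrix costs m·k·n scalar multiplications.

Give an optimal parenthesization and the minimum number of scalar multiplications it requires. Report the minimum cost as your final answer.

1679

Adjacent pairs: T₁T₂ = 4·29·7 = 812; T₂T₃ = 29·7·23 = 4669; T₃T₄ = 7·23·3 = 483; T₄T₅ = 23·3·25 = 1725.
Length 3: T₁..T₃: k=1: 0+4669+4·29·23=7337; k=2: 812+0+4·7·23=1456 → min 1456 | T₂..T₄: k=2: 0+483+29·7·3=1092; k=3: 4669+0+29·23·3=6670 → min 1092 | T₃..T₅: k=3: 0+1725+7·23·25=5750; k=4: 483+0+7·3·25=1008 → min 1008.
Length 4: T₁..T₄: k=1: 0+1092+4·29·3=1440; k=2: 812+483+4·7·3=1379; k=3: 1456+0+4·23·3=1732 → min 1379 | T₂..T₅: k=2: 0+1008+29·7·25=6083; k=3: 4669+1725+29·23·25=23069; k=4: 1092+0+29·3·25=3267 → min 3267.
Length 5: T₁..T₅: k=1: 0+3267+4·29·25=6167; k=2: 812+1008+4·7·25=2520; k=3: 1456+1725+4·23·25=5481; k=4: 1379+0+4·3·25=1679 → min 1679.
Optimal parenthesization: (((T₁ × T₂) × (T₃ × T₄)) × T₅) with cost 1679.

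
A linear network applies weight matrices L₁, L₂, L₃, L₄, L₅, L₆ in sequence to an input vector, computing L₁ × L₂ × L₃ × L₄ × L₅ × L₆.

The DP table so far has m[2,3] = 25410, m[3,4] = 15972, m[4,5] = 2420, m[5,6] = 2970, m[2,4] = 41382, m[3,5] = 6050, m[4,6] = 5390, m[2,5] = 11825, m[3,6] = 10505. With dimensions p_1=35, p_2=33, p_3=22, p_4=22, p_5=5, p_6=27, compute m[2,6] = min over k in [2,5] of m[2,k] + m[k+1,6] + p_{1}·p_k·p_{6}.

16550

m[2,6] = min over k∈[2,5] of m[2,k]+m[k+1,6]+p_{1}·p_k·p_{6}.
k=2: 0 + 10505 + 35·33·27 = 41690; k=3: 25410 + 5390 + 35·22·27 = 51590; k=4: 41382 + 2970 + 35·22·27 = 65142; k=5: 11825 + 0 + 35·5·27 = 16550.
Minimum: 16550 at k=5.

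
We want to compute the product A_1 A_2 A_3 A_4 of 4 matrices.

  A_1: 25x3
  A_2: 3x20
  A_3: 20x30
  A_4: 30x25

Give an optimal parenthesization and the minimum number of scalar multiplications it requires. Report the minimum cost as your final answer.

Adjacent pairs: A_1A_2 = 25·3·20 = 1500; A_2A_3 = 3·20·30 = 1800; A_3A_4 = 20·30·25 = 15000.
Length 3: A_1..A_3: k=1: 0+1800+25·3·30=4050; k=2: 1500+0+25·20·30=16500 → min 4050 | A_2..A_4: k=2: 0+15000+3·20·25=16500; k=3: 1800+0+3·30·25=4050 → min 4050.
Length 4: A_1..A_4: k=1: 0+4050+25·3·25=5925; k=2: 1500+15000+25·20·25=29000; k=3: 4050+0+25·30·25=22800 → min 5925.
Optimal parenthesization: (A_1 ((A_2 A_3) A_4)) with cost 5925.

5925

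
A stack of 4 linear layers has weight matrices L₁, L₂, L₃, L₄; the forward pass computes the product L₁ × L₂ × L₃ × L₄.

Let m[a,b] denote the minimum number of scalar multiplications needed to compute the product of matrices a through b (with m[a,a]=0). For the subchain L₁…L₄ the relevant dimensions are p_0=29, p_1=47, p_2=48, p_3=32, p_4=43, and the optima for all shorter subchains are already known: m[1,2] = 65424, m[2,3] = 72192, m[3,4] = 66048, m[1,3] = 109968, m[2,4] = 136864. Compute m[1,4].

149872

m[1,4] = min over k∈[1,3] of m[1,k]+m[k+1,4]+p_{0}·p_k·p_{4}.
k=1: 0 + 136864 + 29·47·43 = 195473; k=2: 65424 + 66048 + 29·48·43 = 191328; k=3: 109968 + 0 + 29·32·43 = 149872.
Minimum: 149872 at k=3.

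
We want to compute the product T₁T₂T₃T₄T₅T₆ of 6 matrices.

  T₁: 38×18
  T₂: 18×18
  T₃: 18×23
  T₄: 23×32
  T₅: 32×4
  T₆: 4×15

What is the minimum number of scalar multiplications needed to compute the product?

Adjacent pairs: T₁T₂ = 38·18·18 = 12312; T₂T₃ = 18·18·23 = 7452; T₃T₄ = 18·23·32 = 13248; T₄T₅ = 23·32·4 = 2944; T₅T₆ = 32·4·15 = 1920.
Length 3: T₁..T₃: k=1: 0+7452+38·18·23=23184; k=2: 12312+0+38·18·23=28044 → min 23184 | T₂..T₄: k=2: 0+13248+18·18·32=23616; k=3: 7452+0+18·23·32=20700 → min 20700 | T₃..T₅: k=3: 0+2944+18·23·4=4600; k=4: 13248+0+18·32·4=15552 → min 4600 | T₄..T₆: k=4: 0+1920+23·32·15=12960; k=5: 2944+0+23·4·15=4324 → min 4324.
Length 4: T₁..T₄: k=1: 0+20700+38·18·32=42588; k=2: 12312+13248+38·18·32=47448; k=3: 23184+0+38·23·32=51152 → min 42588 | T₂..T₅: k=2: 0+4600+18·18·4=5896; k=3: 7452+2944+18·23·4=12052; k=4: 20700+0+18·32·4=23004 → min 5896 | T₃..T₆: k=3: 0+4324+18·23·15=10534; k=4: 13248+1920+18·32·15=23808; k=5: 4600+0+18·4·15=5680 → min 5680.
Length 5: T₁..T₅: k=1: 0+5896+38·18·4=8632; k=2: 12312+4600+38·18·4=19648; k=3: 23184+2944+38·23·4=29624; k=4: 42588+0+38·32·4=47452 → min 8632 | T₂..T₆: k=2: 0+5680+18·18·15=10540; k=3: 7452+4324+18·23·15=17986; k=4: 20700+1920+18·32·15=31260; k=5: 5896+0+18·4·15=6976 → min 6976.
Length 6: T₁..T₆: k=1: 0+6976+38·18·15=17236; k=2: 12312+5680+38·18·15=28252; k=3: 23184+4324+38·23·15=40618; k=4: 42588+1920+38·32·15=62748; k=5: 8632+0+38·4·15=10912 → min 10912.
Optimal order: ((T₁(T₂(T₃(T₄T₅))))T₆) with cost 10912.

10912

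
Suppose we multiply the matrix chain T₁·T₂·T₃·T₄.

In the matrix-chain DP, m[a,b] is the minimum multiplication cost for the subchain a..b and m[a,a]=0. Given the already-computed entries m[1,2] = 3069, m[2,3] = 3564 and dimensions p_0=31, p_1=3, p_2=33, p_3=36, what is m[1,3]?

6912

m[1,3] = min over k∈[1,2] of m[1,k]+m[k+1,3]+p_{0}·p_k·p_{3}.
k=1: 0 + 3564 + 31·3·36 = 6912; k=2: 3069 + 0 + 31·33·36 = 39897.
Minimum: 6912 at k=1.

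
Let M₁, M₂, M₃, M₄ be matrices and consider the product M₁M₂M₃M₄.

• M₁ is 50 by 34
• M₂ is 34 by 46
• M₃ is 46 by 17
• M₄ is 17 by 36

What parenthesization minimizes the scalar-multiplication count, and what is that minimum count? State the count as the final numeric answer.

Adjacent pairs: M₁M₂ = 50·34·46 = 78200; M₂M₃ = 34·46·17 = 26588; M₃M₄ = 46·17·36 = 28152.
Length 3: M₁..M₃: k=1: 0+26588+50·34·17=55488; k=2: 78200+0+50·46·17=117300 → min 55488 | M₂..M₄: k=2: 0+28152+34·46·36=84456; k=3: 26588+0+34·17·36=47396 → min 47396.
Length 4: M₁..M₄: k=1: 0+47396+50·34·36=108596; k=2: 78200+28152+50·46·36=189152; k=3: 55488+0+50·17·36=86088 → min 86088.
Optimal parenthesization: ((M₁(M₂M₃))M₄) with cost 86088.

86088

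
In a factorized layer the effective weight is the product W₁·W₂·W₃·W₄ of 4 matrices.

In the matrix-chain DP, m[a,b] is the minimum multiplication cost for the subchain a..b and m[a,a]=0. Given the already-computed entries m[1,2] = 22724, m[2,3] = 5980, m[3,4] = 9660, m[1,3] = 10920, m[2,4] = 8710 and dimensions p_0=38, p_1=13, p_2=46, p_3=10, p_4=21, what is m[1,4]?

18900

m[1,4] = min over k∈[1,3] of m[1,k]+m[k+1,4]+p_{0}·p_k·p_{4}.
k=1: 0 + 8710 + 38·13·21 = 19084; k=2: 22724 + 9660 + 38·46·21 = 69092; k=3: 10920 + 0 + 38·10·21 = 18900.
Minimum: 18900 at k=3.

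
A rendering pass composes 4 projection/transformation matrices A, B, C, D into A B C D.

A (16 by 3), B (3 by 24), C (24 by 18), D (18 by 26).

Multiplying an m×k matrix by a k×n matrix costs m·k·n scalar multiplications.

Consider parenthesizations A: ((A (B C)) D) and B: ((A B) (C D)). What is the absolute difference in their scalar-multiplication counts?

12720

Order A = ((A (B C)) D): (B C): 3×24 by 24×18 → 3×18, cost 3·24·18 = 1296; (A (B C)): 16×3 by 3×18 → 16×18, cost 16·3·18 = 864; cumulative 2160; ((A (B C)) D): 16×18 by 18×26 → 16×26, cost 16·18·26 = 7488; cumulative 9648. Total 9648.
Order B = ((A B) (C D)): (A B): 16×3 by 3×24 → 16×24, cost 16·3·24 = 1152; (C D): 24×18 by 18×26 → 24×26, cost 24·18·26 = 11232; ((A B) (C D)): 16×24 by 24×26 → 16×26, cost 16·24·26 = 9984; cumulative 22368. Total 22368.
Difference: |9648 − 22368| = 12720.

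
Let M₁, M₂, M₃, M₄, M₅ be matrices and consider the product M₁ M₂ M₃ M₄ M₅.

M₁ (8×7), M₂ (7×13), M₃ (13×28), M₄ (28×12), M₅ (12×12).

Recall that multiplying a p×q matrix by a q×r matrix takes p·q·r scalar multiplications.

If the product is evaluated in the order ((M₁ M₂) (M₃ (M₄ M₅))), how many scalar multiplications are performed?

(M₁ M₂): 8×7 by 7×13 → 8×13, cost 8·7·13 = 728
(M₄ M₅): 28×12 by 12×12 → 28×12, cost 28·12·12 = 4032
(M₃ (M₄ M₅)): 13×28 by 28×12 → 13×12, cost 13·28·12 = 4368; cumulative 8400
((M₁ M₂) (M₃ (M₄ M₅))): 8×13 by 13×12 → 8×12, cost 8·13·12 = 1248; cumulative 10376
Total: 10376 scalar multiplications.

10376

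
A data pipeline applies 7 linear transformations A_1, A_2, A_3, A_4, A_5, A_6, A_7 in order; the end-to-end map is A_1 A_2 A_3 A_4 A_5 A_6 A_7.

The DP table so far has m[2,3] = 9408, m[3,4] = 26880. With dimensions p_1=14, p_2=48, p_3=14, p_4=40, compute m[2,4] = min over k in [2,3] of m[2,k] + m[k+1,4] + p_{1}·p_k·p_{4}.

m[2,4] = min over k∈[2,3] of m[2,k]+m[k+1,4]+p_{1}·p_k·p_{4}.
k=2: 0 + 26880 + 14·48·40 = 53760; k=3: 9408 + 0 + 14·14·40 = 17248.
Minimum: 17248 at k=3.

17248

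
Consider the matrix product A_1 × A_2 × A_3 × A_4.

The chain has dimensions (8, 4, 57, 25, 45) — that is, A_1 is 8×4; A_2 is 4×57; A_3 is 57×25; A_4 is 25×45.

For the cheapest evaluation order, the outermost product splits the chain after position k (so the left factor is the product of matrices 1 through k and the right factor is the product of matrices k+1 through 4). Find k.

1

Adjacent pairs: A_1A_2 = 8·4·57 = 1824; A_2A_3 = 4·57·25 = 5700; A_3A_4 = 57·25·45 = 64125.
Length 3: A_1..A_3: k=1: 0+5700+8·4·25=6500; k=2: 1824+0+8·57·25=13224 → min 6500 | A_2..A_4: k=2: 0+64125+4·57·45=74385; k=3: 5700+0+4·25·45=10200 → min 10200.
Top-level splits: k=1: (A_1..A_1)·(A_2..A_4) → 0+10200+8·4·45 = 11640; k=2: (A_1..A_2)·(A_3..A_4) → 1824+64125+8·57·45 = 86469; k=3: (A_1..A_3)·(A_4..A_4) → 6500+0+8·25·45 = 15500.
Best split is after A_1, i.e. k = 1.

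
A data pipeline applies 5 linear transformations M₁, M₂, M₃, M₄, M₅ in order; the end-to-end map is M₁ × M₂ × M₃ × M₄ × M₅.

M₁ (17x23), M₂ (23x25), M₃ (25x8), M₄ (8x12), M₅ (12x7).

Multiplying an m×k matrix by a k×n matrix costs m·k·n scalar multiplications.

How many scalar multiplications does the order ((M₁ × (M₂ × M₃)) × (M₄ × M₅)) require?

9352

(M₂ × M₃): 23×25 by 25×8 → 23×8, cost 23·25·8 = 4600
(M₁ × (M₂ × M₃)): 17×23 by 23×8 → 17×8, cost 17·23·8 = 3128; cumulative 7728
(M₄ × M₅): 8×12 by 12×7 → 8×7, cost 8·12·7 = 672
((M₁ × (M₂ × M₃)) × (M₄ × M₅)): 17×8 by 8×7 → 17×7, cost 17·8·7 = 952; cumulative 9352
Total: 9352 scalar multiplications.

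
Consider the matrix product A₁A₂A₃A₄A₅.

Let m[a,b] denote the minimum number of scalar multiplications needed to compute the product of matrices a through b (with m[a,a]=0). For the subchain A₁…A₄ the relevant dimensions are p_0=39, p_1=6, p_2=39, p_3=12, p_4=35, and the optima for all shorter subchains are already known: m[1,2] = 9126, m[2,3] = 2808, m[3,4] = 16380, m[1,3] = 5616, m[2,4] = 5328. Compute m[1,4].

13518

m[1,4] = min over k∈[1,3] of m[1,k]+m[k+1,4]+p_{0}·p_k·p_{4}.
k=1: 0 + 5328 + 39·6·35 = 13518; k=2: 9126 + 16380 + 39·39·35 = 78741; k=3: 5616 + 0 + 39·12·35 = 21996.
Minimum: 13518 at k=1.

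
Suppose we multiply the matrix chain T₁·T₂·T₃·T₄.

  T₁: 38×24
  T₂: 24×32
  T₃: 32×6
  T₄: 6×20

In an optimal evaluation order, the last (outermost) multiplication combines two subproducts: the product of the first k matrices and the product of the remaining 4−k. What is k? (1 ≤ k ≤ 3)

3

Adjacent pairs: T₁T₂ = 38·24·32 = 29184; T₂T₃ = 24·32·6 = 4608; T₃T₄ = 32·6·20 = 3840.
Length 3: T₁..T₃: k=1: 0+4608+38·24·6=10080; k=2: 29184+0+38·32·6=36480 → min 10080 | T₂..T₄: k=2: 0+3840+24·32·20=19200; k=3: 4608+0+24·6·20=7488 → min 7488.
Top-level splits: k=1: (T₁..T₁)·(T₂..T₄) → 0+7488+38·24·20 = 25728; k=2: (T₁..T₂)·(T₃..T₄) → 29184+3840+38·32·20 = 57344; k=3: (T₁..T₃)·(T₄..T₄) → 10080+0+38·6·20 = 14640.
Best split is after T₃, i.e. k = 3.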